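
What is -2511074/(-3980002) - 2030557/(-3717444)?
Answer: 8708198947985/7397717277444 ≈ 1.1771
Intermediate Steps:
-2511074/(-3980002) - 2030557/(-3717444) = -2511074*(-1/3980002) - 2030557*(-1/3717444) = 1255537/1990001 + 2030557/3717444 = 8708198947985/7397717277444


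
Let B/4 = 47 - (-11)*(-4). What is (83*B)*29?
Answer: 28884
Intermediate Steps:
B = 12 (B = 4*(47 - (-11)*(-4)) = 4*(47 - 1*44) = 4*(47 - 44) = 4*3 = 12)
(83*B)*29 = (83*12)*29 = 996*29 = 28884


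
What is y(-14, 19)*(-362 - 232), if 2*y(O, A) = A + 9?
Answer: -8316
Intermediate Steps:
y(O, A) = 9/2 + A/2 (y(O, A) = (A + 9)/2 = (9 + A)/2 = 9/2 + A/2)
y(-14, 19)*(-362 - 232) = (9/2 + (1/2)*19)*(-362 - 232) = (9/2 + 19/2)*(-594) = 14*(-594) = -8316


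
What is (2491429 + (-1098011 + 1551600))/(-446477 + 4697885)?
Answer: 1472509/2125704 ≈ 0.69272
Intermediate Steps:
(2491429 + (-1098011 + 1551600))/(-446477 + 4697885) = (2491429 + 453589)/4251408 = 2945018*(1/4251408) = 1472509/2125704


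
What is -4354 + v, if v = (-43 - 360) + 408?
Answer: -4349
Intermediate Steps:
v = 5 (v = -403 + 408 = 5)
-4354 + v = -4354 + 5 = -4349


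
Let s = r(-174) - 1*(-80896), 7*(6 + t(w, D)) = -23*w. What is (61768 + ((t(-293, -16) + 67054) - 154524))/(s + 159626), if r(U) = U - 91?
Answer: -173217/1681799 ≈ -0.10300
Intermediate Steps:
t(w, D) = -6 - 23*w/7 (t(w, D) = -6 + (-23*w)/7 = -6 - 23*w/7)
r(U) = -91 + U
s = 80631 (s = (-91 - 174) - 1*(-80896) = -265 + 80896 = 80631)
(61768 + ((t(-293, -16) + 67054) - 154524))/(s + 159626) = (61768 + (((-6 - 23/7*(-293)) + 67054) - 154524))/(80631 + 159626) = (61768 + (((-6 + 6739/7) + 67054) - 154524))/240257 = (61768 + ((6697/7 + 67054) - 154524))*(1/240257) = (61768 + (476075/7 - 154524))*(1/240257) = (61768 - 605593/7)*(1/240257) = -173217/7*1/240257 = -173217/1681799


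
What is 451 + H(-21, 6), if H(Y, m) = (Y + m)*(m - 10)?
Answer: 511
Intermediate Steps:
H(Y, m) = (-10 + m)*(Y + m) (H(Y, m) = (Y + m)*(-10 + m) = (-10 + m)*(Y + m))
451 + H(-21, 6) = 451 + (6² - 10*(-21) - 10*6 - 21*6) = 451 + (36 + 210 - 60 - 126) = 451 + 60 = 511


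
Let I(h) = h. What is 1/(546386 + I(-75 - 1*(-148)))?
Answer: 1/546459 ≈ 1.8300e-6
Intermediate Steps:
1/(546386 + I(-75 - 1*(-148))) = 1/(546386 + (-75 - 1*(-148))) = 1/(546386 + (-75 + 148)) = 1/(546386 + 73) = 1/546459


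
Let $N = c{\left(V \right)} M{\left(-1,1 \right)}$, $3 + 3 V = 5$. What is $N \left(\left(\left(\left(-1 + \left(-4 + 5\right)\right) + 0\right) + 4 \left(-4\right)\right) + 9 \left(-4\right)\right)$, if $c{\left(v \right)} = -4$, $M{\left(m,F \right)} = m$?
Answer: $-208$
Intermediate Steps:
$V = \frac{2}{3}$ ($V = -1 + \frac{1}{3} \cdot 5 = -1 + \frac{5}{3} = \frac{2}{3} \approx 0.66667$)
$N = 4$ ($N = \left(-4\right) \left(-1\right) = 4$)
$N \left(\left(\left(\left(-1 + \left(-4 + 5\right)\right) + 0\right) + 4 \left(-4\right)\right) + 9 \left(-4\right)\right) = 4 \left(\left(\left(\left(-1 + \left(-4 + 5\right)\right) + 0\right) + 4 \left(-4\right)\right) + 9 \left(-4\right)\right) = 4 \left(\left(\left(\left(-1 + 1\right) + 0\right) - 16\right) - 36\right) = 4 \left(\left(\left(0 + 0\right) - 16\right) - 36\right) = 4 \left(\left(0 - 16\right) - 36\right) = 4 \left(-16 - 36\right) = 4 \left(-52\right) = -208$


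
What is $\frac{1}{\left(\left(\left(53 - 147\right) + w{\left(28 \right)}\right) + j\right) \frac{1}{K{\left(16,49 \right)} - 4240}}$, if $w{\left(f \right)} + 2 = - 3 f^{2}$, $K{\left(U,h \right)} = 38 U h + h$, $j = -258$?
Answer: $- \frac{25601}{2706} \approx -9.4608$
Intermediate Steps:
$K{\left(U,h \right)} = h + 38 U h$ ($K{\left(U,h \right)} = 38 U h + h = h + 38 U h$)
$w{\left(f \right)} = -2 - 3 f^{2}$
$\frac{1}{\left(\left(\left(53 - 147\right) + w{\left(28 \right)}\right) + j\right) \frac{1}{K{\left(16,49 \right)} - 4240}} = \frac{1}{\left(\left(\left(53 - 147\right) - \left(2 + 3 \cdot 28^{2}\right)\right) - 258\right) \frac{1}{49 \left(1 + 38 \cdot 16\right) - 4240}} = \frac{1}{\left(\left(-94 - 2354\right) - 258\right) \frac{1}{49 \left(1 + 608\right) - 4240}} = \frac{1}{\left(\left(-94 - 2354\right) - 258\right) \frac{1}{49 \cdot 609 - 4240}} = \frac{1}{\left(\left(-94 - 2354\right) - 258\right) \frac{1}{29841 - 4240}} = \frac{1}{\left(-2448 - 258\right) \frac{1}{25601}} = \frac{1}{\left(-2706\right) \frac{1}{25601}} = \frac{1}{- \frac{2706}{25601}} = - \frac{25601}{2706}$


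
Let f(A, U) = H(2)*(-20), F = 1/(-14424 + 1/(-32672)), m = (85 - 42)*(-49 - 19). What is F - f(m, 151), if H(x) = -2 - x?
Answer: -37700906992/471260929 ≈ -80.000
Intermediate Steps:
m = -2924 (m = 43*(-68) = -2924)
F = -32672/471260929 (F = 1/(-14424 - 1/32672) = 1/(-471260929/32672) = -32672/471260929 ≈ -6.9329e-5)
f(A, U) = 80 (f(A, U) = (-2 - 1*2)*(-20) = (-2 - 2)*(-20) = -4*(-20) = 80)
F - f(m, 151) = -32672/471260929 - 1*80 = -32672/471260929 - 80 = -37700906992/471260929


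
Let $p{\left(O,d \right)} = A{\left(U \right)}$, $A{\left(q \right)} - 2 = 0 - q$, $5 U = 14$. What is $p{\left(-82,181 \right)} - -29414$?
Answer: $\frac{147066}{5} \approx 29413.0$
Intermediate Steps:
$U = \frac{14}{5}$ ($U = \frac{1}{5} \cdot 14 = \frac{14}{5} \approx 2.8$)
$A{\left(q \right)} = 2 - q$ ($A{\left(q \right)} = 2 + \left(0 - q\right) = 2 - q$)
$p{\left(O,d \right)} = - \frac{4}{5}$ ($p{\left(O,d \right)} = 2 - \frac{14}{5} = - \frac{4}{5}$)
$p{\left(-82,181 \right)} - -29414 = - \frac{4}{5} - -29414 = - \frac{4}{5} + 29414 = \frac{147066}{5}$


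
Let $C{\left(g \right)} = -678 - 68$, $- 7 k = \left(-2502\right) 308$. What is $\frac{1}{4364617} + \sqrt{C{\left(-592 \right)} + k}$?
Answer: $\frac{1}{4364617} + \sqrt{109342} \approx 330.67$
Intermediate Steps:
$k = 110088$ ($k = - \frac{\left(-2502\right) 308}{7} = \left(- \frac{1}{7}\right) \left(-770616\right) = 110088$)
$C{\left(g \right)} = -746$ ($C{\left(g \right)} = -678 - 68 = -746$)
$\frac{1}{4364617} + \sqrt{C{\left(-592 \right)} + k} = \frac{1}{4364617} + \sqrt{-746 + 110088} = \frac{1}{4364617} + \sqrt{109342}$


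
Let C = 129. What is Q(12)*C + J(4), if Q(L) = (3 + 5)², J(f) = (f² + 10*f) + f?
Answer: 8316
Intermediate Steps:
J(f) = f² + 11*f
Q(L) = 64 (Q(L) = 8² = 64)
Q(12)*C + J(4) = 64*129 + 4*(11 + 4) = 8256 + 4*15 = 8256 + 60 = 8316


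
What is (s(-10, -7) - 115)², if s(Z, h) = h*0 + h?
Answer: 14884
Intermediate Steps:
s(Z, h) = h (s(Z, h) = 0 + h = h)
(s(-10, -7) - 115)² = (-7 - 115)² = (-122)² = 14884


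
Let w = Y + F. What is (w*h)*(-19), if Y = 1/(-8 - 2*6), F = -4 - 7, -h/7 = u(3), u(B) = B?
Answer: -88179/20 ≈ -4409.0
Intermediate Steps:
h = -21 (h = -7*3 = -21)
F = -11
Y = -1/20 (Y = 1/(-8 - 12) = 1/(-20) = -1/20 ≈ -0.050000)
w = -221/20 (w = -1/20 - 11 = -221/20 ≈ -11.050)
(w*h)*(-19) = -221/20*(-21)*(-19) = (4641/20)*(-19) = -88179/20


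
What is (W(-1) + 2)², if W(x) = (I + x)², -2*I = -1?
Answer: 81/16 ≈ 5.0625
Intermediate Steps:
I = ½ (I = -½*(-1) = ½ ≈ 0.50000)
W(x) = (½ + x)²
(W(-1) + 2)² = ((1 + 2*(-1))²/4 + 2)² = ((1 - 2)²/4 + 2)² = ((¼)*(-1)² + 2)² = ((¼)*1 + 2)² = (¼ + 2)² = (9/4)² = 81/16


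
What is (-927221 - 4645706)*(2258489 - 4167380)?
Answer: 10638110193957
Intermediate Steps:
(-927221 - 4645706)*(2258489 - 4167380) = -5572927*(-1908891) = 10638110193957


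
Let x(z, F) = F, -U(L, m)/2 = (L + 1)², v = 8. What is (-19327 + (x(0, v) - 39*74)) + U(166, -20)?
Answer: -77983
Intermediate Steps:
U(L, m) = -2*(1 + L)² (U(L, m) = -2*(L + 1)² = -2*(1 + L)²)
(-19327 + (x(0, v) - 39*74)) + U(166, -20) = (-19327 + (8 - 39*74)) - 2*(1 + 166)² = (-19327 + (8 - 2886)) - 2*167² = (-19327 - 2878) - 2*27889 = -22205 - 55778 = -77983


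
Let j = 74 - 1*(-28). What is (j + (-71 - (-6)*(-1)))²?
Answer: 625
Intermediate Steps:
j = 102 (j = 74 + 28 = 102)
(j + (-71 - (-6)*(-1)))² = (102 + (-71 - (-6)*(-1)))² = (102 + (-71 - 1*6))² = (102 + (-71 - 6))² = (102 - 77)² = 25² = 625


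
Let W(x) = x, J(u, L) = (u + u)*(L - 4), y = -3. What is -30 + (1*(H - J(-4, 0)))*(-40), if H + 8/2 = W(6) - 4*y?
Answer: 690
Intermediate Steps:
J(u, L) = 2*u*(-4 + L) (J(u, L) = (2*u)*(-4 + L) = 2*u*(-4 + L))
H = 14 (H = -4 + (6 - 4*(-3)) = -4 + (6 + 12) = -4 + 18 = 14)
-30 + (1*(H - J(-4, 0)))*(-40) = -30 + (1*(14 - 2*(-4)*(-4 + 0)))*(-40) = -30 + (1*(14 - 2*(-4)*(-4)))*(-40) = -30 + (1*(14 - 1*32))*(-40) = -30 + (1*(14 - 32))*(-40) = -30 + (1*(-18))*(-40) = -30 - 18*(-40) = -30 + 720 = 690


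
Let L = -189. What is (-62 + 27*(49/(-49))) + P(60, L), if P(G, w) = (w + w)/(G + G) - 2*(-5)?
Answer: -1643/20 ≈ -82.150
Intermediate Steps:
P(G, w) = 10 + w/G (P(G, w) = (2*w)/((2*G)) + 10 = (2*w)*(1/(2*G)) + 10 = w/G + 10 = 10 + w/G)
(-62 + 27*(49/(-49))) + P(60, L) = (-62 + 27*(49/(-49))) + (10 - 189/60) = (-62 + 27*(49*(-1/49))) + (10 - 189*1/60) = (-62 + 27*(-1)) + (10 - 63/20) = (-62 - 27) + 137/20 = -89 + 137/20 = -1643/20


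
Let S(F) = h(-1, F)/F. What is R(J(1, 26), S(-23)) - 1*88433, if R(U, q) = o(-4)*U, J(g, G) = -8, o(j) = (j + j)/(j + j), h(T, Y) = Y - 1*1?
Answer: -88441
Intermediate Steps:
h(T, Y) = -1 + Y (h(T, Y) = Y - 1 = -1 + Y)
o(j) = 1 (o(j) = (2*j)/((2*j)) = (2*j)*(1/(2*j)) = 1)
S(F) = (-1 + F)/F
R(U, q) = U (R(U, q) = 1*U = U)
R(J(1, 26), S(-23)) - 1*88433 = -8 - 1*88433 = -8 - 88433 = -88441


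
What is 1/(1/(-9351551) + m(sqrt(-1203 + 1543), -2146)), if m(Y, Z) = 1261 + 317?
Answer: 9351551/14756747477 ≈ 0.00063371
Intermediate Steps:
m(Y, Z) = 1578
1/(1/(-9351551) + m(sqrt(-1203 + 1543), -2146)) = 1/(1/(-9351551) + 1578) = 1/(-1/9351551 + 1578) = 1/(14756747477/9351551) = 9351551/14756747477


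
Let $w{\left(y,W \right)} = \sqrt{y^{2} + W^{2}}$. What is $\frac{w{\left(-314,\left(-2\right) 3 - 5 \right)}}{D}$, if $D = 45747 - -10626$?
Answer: $\frac{\sqrt{98717}}{56373} \approx 0.0055735$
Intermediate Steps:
$w{\left(y,W \right)} = \sqrt{W^{2} + y^{2}}$
$D = 56373$ ($D = 45747 + 10626 = 56373$)
$\frac{w{\left(-314,\left(-2\right) 3 - 5 \right)}}{D} = \frac{\sqrt{\left(\left(-2\right) 3 - 5\right)^{2} + \left(-314\right)^{2}}}{56373} = \sqrt{\left(-6 - 5\right)^{2} + 98596} \cdot \frac{1}{56373} = \sqrt{\left(-11\right)^{2} + 98596} \cdot \frac{1}{56373} = \sqrt{121 + 98596} \cdot \frac{1}{56373} = \sqrt{98717} \cdot \frac{1}{56373} = \frac{\sqrt{98717}}{56373}$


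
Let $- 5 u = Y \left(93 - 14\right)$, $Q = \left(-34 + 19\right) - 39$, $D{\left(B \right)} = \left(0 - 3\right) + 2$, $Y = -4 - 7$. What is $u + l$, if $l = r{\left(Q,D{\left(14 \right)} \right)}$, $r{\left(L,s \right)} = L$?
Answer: $\frac{599}{5} \approx 119.8$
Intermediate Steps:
$Y = -11$ ($Y = -4 - 7 = -11$)
$D{\left(B \right)} = -1$ ($D{\left(B \right)} = -3 + 2 = -1$)
$Q = -54$ ($Q = -15 - 39 = -54$)
$l = -54$
$u = \frac{869}{5}$ ($u = - \frac{\left(-11\right) \left(93 - 14\right)}{5} = - \frac{\left(-11\right) 79}{5} = \left(- \frac{1}{5}\right) \left(-869\right) = \frac{869}{5} \approx 173.8$)
$u + l = \frac{869}{5} - 54 = \frac{599}{5}$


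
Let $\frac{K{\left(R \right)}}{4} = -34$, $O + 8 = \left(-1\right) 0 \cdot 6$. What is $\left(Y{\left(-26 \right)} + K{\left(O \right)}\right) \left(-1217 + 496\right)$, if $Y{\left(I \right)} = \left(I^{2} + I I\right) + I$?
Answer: $-857990$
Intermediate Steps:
$O = -8$ ($O = -8 + \left(-1\right) 0 \cdot 6 = -8 + 0 \cdot 6 = -8 + 0 = -8$)
$Y{\left(I \right)} = I + 2 I^{2}$ ($Y{\left(I \right)} = \left(I^{2} + I^{2}\right) + I = 2 I^{2} + I = I + 2 I^{2}$)
$K{\left(R \right)} = -136$ ($K{\left(R \right)} = 4 \left(-34\right) = -136$)
$\left(Y{\left(-26 \right)} + K{\left(O \right)}\right) \left(-1217 + 496\right) = \left(- 26 \left(1 + 2 \left(-26\right)\right) - 136\right) \left(-1217 + 496\right) = \left(- 26 \left(1 - 52\right) - 136\right) \left(-721\right) = \left(\left(-26\right) \left(-51\right) - 136\right) \left(-721\right) = \left(1326 - 136\right) \left(-721\right) = 1190 \left(-721\right) = -857990$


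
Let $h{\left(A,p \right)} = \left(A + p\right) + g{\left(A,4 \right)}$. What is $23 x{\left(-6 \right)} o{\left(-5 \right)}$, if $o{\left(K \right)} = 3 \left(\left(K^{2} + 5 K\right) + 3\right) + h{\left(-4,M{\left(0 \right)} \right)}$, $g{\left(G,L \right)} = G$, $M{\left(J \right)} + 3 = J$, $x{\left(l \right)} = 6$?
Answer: $-276$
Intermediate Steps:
$M{\left(J \right)} = -3 + J$
$h{\left(A,p \right)} = p + 2 A$ ($h{\left(A,p \right)} = \left(A + p\right) + A = p + 2 A$)
$o{\left(K \right)} = -2 + 3 K^{2} + 15 K$ ($o{\left(K \right)} = 3 \left(\left(K^{2} + 5 K\right) + 3\right) + \left(\left(-3 + 0\right) + 2 \left(-4\right)\right) = 3 \left(3 + K^{2} + 5 K\right) - 11 = \left(9 + 3 K^{2} + 15 K\right) - 11 = -2 + 3 K^{2} + 15 K$)
$23 x{\left(-6 \right)} o{\left(-5 \right)} = 23 \cdot 6 \left(-2 + 3 \left(-5\right)^{2} + 15 \left(-5\right)\right) = 138 \left(-2 + 3 \cdot 25 - 75\right) = 138 \left(-2 + 75 - 75\right) = 138 \left(-2\right) = -276$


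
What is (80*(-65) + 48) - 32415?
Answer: -37567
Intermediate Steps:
(80*(-65) + 48) - 32415 = (-5200 + 48) - 32415 = -5152 - 32415 = -37567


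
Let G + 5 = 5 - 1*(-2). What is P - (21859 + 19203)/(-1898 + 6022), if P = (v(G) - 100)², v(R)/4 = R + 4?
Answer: 11889581/2062 ≈ 5766.0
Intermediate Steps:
G = 2 (G = -5 + (5 - 1*(-2)) = -5 + (5 + 2) = -5 + 7 = 2)
v(R) = 16 + 4*R (v(R) = 4*(R + 4) = 4*(4 + R) = 16 + 4*R)
P = 5776 (P = ((16 + 4*2) - 100)² = ((16 + 8) - 100)² = (24 - 100)² = (-76)² = 5776)
P - (21859 + 19203)/(-1898 + 6022) = 5776 - (21859 + 19203)/(-1898 + 6022) = 5776 - 41062/4124 = 5776 - 1*20531/2062 = 5776 - 20531/2062 = 11889581/2062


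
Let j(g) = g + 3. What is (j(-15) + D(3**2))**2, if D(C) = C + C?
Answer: 36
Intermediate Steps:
D(C) = 2*C
j(g) = 3 + g
(j(-15) + D(3**2))**2 = ((3 - 15) + 2*3**2)**2 = (-12 + 2*9)**2 = (-12 + 18)**2 = 6**2 = 36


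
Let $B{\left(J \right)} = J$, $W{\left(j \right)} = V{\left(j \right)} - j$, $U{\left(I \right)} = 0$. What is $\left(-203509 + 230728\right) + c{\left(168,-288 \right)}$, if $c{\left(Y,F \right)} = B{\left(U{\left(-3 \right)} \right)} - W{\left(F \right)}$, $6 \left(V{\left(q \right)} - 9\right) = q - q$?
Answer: $26922$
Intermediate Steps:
$V{\left(q \right)} = 9$ ($V{\left(q \right)} = 9 + \frac{q - q}{6} = 9 + \frac{1}{6} \cdot 0 = 9 + 0 = 9$)
$W{\left(j \right)} = 9 - j$
$c{\left(Y,F \right)} = -9 + F$ ($c{\left(Y,F \right)} = 0 - \left(9 - F\right) = 0 + \left(-9 + F\right) = -9 + F$)
$\left(-203509 + 230728\right) + c{\left(168,-288 \right)} = \left(-203509 + 230728\right) - 297 = 27219 - 297 = 26922$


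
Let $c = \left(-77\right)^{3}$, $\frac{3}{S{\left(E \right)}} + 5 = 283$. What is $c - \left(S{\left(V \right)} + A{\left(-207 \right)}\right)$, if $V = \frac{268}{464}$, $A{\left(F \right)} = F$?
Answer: $- \frac{126858631}{278} \approx -4.5633 \cdot 10^{5}$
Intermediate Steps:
$V = \frac{67}{116}$ ($V = 268 \cdot \frac{1}{464} = \frac{67}{116} \approx 0.57759$)
$S{\left(E \right)} = \frac{3}{278}$ ($S{\left(E \right)} = \frac{3}{-5 + 283} = \frac{3}{278}$)
$c = -456533$
$c - \left(S{\left(V \right)} + A{\left(-207 \right)}\right) = -456533 - \left(\frac{3}{278} - 207\right) = -456533 - - \frac{57543}{278} = -456533 + \frac{57543}{278} = - \frac{126858631}{278}$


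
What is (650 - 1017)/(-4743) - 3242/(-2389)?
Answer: 16253569/11331027 ≈ 1.4344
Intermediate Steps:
(650 - 1017)/(-4743) - 3242/(-2389) = -367*(-1/4743) - 3242*(-1/2389) = 367/4743 + 3242/2389 = 16253569/11331027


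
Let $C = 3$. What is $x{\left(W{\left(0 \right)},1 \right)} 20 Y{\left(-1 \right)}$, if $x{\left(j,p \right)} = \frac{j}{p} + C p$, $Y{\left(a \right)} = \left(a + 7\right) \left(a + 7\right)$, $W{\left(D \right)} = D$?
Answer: $2160$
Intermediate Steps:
$Y{\left(a \right)} = \left(7 + a\right)^{2}$ ($Y{\left(a \right)} = \left(7 + a\right) \left(7 + a\right) = \left(7 + a\right)^{2}$)
$x{\left(j,p \right)} = 3 p + \frac{j}{p}$ ($x{\left(j,p \right)} = \frac{j}{p} + 3 p = 3 p + \frac{j}{p}$)
$x{\left(W{\left(0 \right)},1 \right)} 20 Y{\left(-1 \right)} = \left(3 \cdot 1 + \frac{0}{1}\right) 20 \left(7 - 1\right)^{2} = \left(3 + 0 \cdot 1\right) 20 \cdot 6^{2} = \left(3 + 0\right) 20 \cdot 36 = 3 \cdot 20 \cdot 36 = 60 \cdot 36 = 2160$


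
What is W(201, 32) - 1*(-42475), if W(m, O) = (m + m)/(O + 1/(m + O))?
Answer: 316829741/7457 ≈ 42488.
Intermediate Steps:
W(m, O) = 2*m/(O + 1/(O + m)) (W(m, O) = (2*m)/(O + 1/(O + m)) = 2*m/(O + 1/(O + m)))
W(201, 32) - 1*(-42475) = 2*201*(32 + 201)/(1 + 32**2 + 32*201) - 1*(-42475) = 2*201*233/(1 + 1024 + 6432) + 42475 = 2*201*233/7457 + 42475 = 2*201*(1/7457)*233 + 42475 = 93666/7457 + 42475 = 316829741/7457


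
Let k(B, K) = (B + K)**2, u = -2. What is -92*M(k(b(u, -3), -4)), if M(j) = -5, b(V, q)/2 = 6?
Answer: 460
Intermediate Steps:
b(V, q) = 12 (b(V, q) = 2*6 = 12)
-92*M(k(b(u, -3), -4)) = -92*(-5) = 460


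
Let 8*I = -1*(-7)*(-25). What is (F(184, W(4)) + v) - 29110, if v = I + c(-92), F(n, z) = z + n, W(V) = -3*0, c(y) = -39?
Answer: -231895/8 ≈ -28987.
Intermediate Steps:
I = -175/8 (I = (-1*(-7)*(-25))/8 = (7*(-25))/8 = (⅛)*(-175) = -175/8 ≈ -21.875)
W(V) = 0
F(n, z) = n + z
v = -487/8 (v = -175/8 - 39 = -487/8 ≈ -60.875)
(F(184, W(4)) + v) - 29110 = ((184 + 0) - 487/8) - 29110 = (184 - 487/8) - 29110 = 985/8 - 29110 = -231895/8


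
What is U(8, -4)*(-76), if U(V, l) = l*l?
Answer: -1216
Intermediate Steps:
U(V, l) = l²
U(8, -4)*(-76) = (-4)²*(-76) = 16*(-76) = -1216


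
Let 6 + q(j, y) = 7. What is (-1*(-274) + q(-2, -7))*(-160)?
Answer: -44000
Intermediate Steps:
q(j, y) = 1 (q(j, y) = -6 + 7 = 1)
(-1*(-274) + q(-2, -7))*(-160) = (-1*(-274) + 1)*(-160) = (274 + 1)*(-160) = 275*(-160) = -44000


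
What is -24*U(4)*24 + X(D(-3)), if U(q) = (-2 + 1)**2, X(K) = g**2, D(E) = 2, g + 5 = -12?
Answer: -287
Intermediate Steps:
g = -17 (g = -5 - 12 = -17)
X(K) = 289 (X(K) = (-17)**2 = 289)
U(q) = 1 (U(q) = (-1)**2 = 1)
-24*U(4)*24 + X(D(-3)) = -24*1*24 + 289 = -24*24 + 289 = -576 + 289 = -287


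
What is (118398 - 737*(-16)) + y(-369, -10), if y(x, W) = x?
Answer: 129821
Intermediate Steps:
(118398 - 737*(-16)) + y(-369, -10) = (118398 - 737*(-16)) - 369 = (118398 + 11792) - 369 = 130190 - 369 = 129821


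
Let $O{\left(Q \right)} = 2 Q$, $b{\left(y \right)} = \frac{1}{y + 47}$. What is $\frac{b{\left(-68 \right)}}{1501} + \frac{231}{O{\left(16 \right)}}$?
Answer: $\frac{7281319}{1008672} \approx 7.2187$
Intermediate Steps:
$b{\left(y \right)} = \frac{1}{47 + y}$
$\frac{b{\left(-68 \right)}}{1501} + \frac{231}{O{\left(16 \right)}} = \frac{1}{\left(47 - 68\right) 1501} + \frac{231}{2 \cdot 16} = \frac{1}{-21} \cdot \frac{1}{1501} + \frac{231}{32} = \left(- \frac{1}{21}\right) \frac{1}{1501} + 231 \cdot \frac{1}{32} = - \frac{1}{31521} + \frac{231}{32} = \frac{7281319}{1008672}$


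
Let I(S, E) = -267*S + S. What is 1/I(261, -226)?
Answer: -1/69426 ≈ -1.4404e-5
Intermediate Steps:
I(S, E) = -266*S
1/I(261, -226) = 1/(-266*261) = 1/(-69426) = -1/69426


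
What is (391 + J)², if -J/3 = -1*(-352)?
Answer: 442225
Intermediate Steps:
J = -1056 (J = -(-3)*(-352) = -3*352 = -1056)
(391 + J)² = (391 - 1056)² = (-665)² = 442225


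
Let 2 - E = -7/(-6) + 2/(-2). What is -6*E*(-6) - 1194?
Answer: -1128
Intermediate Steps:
E = 11/6 (E = 2 - (-7/(-6) + 2/(-2)) = 2 - (-7*(-⅙) + 2*(-½)) = 2 - (7/6 - 1) = 2 - 1*⅙ = 2 - ⅙ = 11/6 ≈ 1.8333)
-6*E*(-6) - 1194 = -6*11/6*(-6) - 1194 = -11*(-6) - 1194 = 66 - 1194 = -1128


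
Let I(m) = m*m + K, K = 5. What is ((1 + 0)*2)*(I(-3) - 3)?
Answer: 22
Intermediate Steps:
I(m) = 5 + m**2 (I(m) = m*m + 5 = m**2 + 5 = 5 + m**2)
((1 + 0)*2)*(I(-3) - 3) = ((1 + 0)*2)*((5 + (-3)**2) - 3) = (1*2)*((5 + 9) - 3) = 2*(14 - 3) = 2*11 = 22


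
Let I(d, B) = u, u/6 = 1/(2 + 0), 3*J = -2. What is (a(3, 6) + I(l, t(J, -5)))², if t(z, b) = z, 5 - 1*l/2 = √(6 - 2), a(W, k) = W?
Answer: 36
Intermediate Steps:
J = -⅔ (J = (⅓)*(-2) = -⅔ ≈ -0.66667)
l = 6 (l = 10 - 2*√(6 - 2) = 10 - 2*√4 = 10 - 2*2 = 10 - 4 = 6)
u = 3 (u = 6/(2 + 0) = 6/2 = 6*(½) = 3)
I(d, B) = 3
(a(3, 6) + I(l, t(J, -5)))² = (3 + 3)² = 6² = 36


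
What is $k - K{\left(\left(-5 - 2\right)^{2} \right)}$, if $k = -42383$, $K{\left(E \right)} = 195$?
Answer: $-42578$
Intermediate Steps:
$k - K{\left(\left(-5 - 2\right)^{2} \right)} = -42383 - 195 = -42578$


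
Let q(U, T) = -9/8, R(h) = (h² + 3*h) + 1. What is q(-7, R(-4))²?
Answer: 81/64 ≈ 1.2656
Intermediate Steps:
R(h) = 1 + h² + 3*h
q(U, T) = -9/8 (q(U, T) = -9*⅛ = -9/8)
q(-7, R(-4))² = (-9/8)² = 81/64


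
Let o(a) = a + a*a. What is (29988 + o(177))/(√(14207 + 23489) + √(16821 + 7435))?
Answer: 30747/(4*(√379 + √589)) ≈ 175.75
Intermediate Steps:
o(a) = a + a²
(29988 + o(177))/(√(14207 + 23489) + √(16821 + 7435)) = (29988 + 177*(1 + 177))/(√(14207 + 23489) + √(16821 + 7435)) = (29988 + 177*178)/(√37696 + √24256) = (29988 + 31506)/(8*√589 + 8*√379) = 61494/(8*√379 + 8*√589)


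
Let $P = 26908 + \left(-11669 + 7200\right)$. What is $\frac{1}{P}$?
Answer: $\frac{1}{22439} \approx 4.4565 \cdot 10^{-5}$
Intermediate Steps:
$P = 22439$ ($P = 26908 - 4469 = 22439$)
$\frac{1}{P} = \frac{1}{22439}$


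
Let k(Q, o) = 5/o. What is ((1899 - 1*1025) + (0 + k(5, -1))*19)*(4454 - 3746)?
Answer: 551532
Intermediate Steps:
((1899 - 1*1025) + (0 + k(5, -1))*19)*(4454 - 3746) = ((1899 - 1*1025) + (0 + 5/(-1))*19)*(4454 - 3746) = ((1899 - 1025) + (0 + 5*(-1))*19)*708 = (874 + (0 - 5)*19)*708 = (874 - 5*19)*708 = (874 - 95)*708 = 779*708 = 551532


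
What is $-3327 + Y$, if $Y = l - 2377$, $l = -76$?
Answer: $-5780$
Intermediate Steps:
$Y = -2453$ ($Y = -76 - 2377 = -2453$)
$-3327 + Y = -3327 - 2453 = -5780$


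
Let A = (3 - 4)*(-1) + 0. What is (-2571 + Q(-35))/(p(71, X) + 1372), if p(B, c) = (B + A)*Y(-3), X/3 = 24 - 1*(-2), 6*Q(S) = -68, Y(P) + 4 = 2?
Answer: -7747/3684 ≈ -2.1029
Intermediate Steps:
Y(P) = -2 (Y(P) = -4 + 2 = -2)
Q(S) = -34/3 (Q(S) = (⅙)*(-68) = -34/3)
A = 1 (A = -1*(-1) + 0 = 1 + 0 = 1)
X = 78 (X = 3*(24 - 1*(-2)) = 3*(24 + 2) = 3*26 = 78)
p(B, c) = -2 - 2*B (p(B, c) = (B + 1)*(-2) = (1 + B)*(-2) = -2 - 2*B)
(-2571 + Q(-35))/(p(71, X) + 1372) = (-2571 - 34/3)/((-2 - 2*71) + 1372) = -7747/(3*((-2 - 142) + 1372)) = -7747/(3*(-144 + 1372)) = -7747/3/1228 = -7747/3*1/1228 = -7747/3684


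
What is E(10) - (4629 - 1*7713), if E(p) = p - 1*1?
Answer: 3093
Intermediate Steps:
E(p) = -1 + p (E(p) = p - 1 = -1 + p)
E(10) - (4629 - 1*7713) = (-1 + 10) - (4629 - 1*7713) = 9 - (4629 - 7713) = 9 - 1*(-3084) = 9 + 3084 = 3093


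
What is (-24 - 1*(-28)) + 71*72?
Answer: 5116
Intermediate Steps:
(-24 - 1*(-28)) + 71*72 = (-24 + 28) + 5112 = 4 + 5112 = 5116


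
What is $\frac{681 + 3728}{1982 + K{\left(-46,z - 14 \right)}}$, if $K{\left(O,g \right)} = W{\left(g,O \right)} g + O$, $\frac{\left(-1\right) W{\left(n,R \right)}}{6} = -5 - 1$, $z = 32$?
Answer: $\frac{4409}{2584} \approx 1.7063$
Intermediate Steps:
$W{\left(n,R \right)} = 36$ ($W{\left(n,R \right)} = - 6 \left(-5 - 1\right) = \left(-6\right) \left(-6\right) = 36$)
$K{\left(O,g \right)} = O + 36 g$ ($K{\left(O,g \right)} = 36 g + O = O + 36 g$)
$\frac{681 + 3728}{1982 + K{\left(-46,z - 14 \right)}} = \frac{681 + 3728}{1982 - \left(46 - 36 \left(32 - 14\right)\right)} = \frac{4409}{1982 - \left(46 - 36 \left(32 - 14\right)\right)} = \frac{4409}{1982 + \left(-46 + 36 \cdot 18\right)} = \frac{4409}{1982 + \left(-46 + 648\right)} = \frac{4409}{1982 + 602} = \frac{4409}{2584}$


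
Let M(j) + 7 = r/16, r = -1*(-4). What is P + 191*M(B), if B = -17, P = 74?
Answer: -4861/4 ≈ -1215.3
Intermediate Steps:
r = 4
M(j) = -27/4 (M(j) = -7 + 4/16 = -7 + 4*(1/16) = -7 + ¼ = -27/4)
P + 191*M(B) = 74 + 191*(-27/4) = 74 - 5157/4 = -4861/4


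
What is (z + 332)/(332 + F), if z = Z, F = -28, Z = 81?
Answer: 413/304 ≈ 1.3586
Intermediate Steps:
z = 81
(z + 332)/(332 + F) = (81 + 332)/(332 - 28) = 413/304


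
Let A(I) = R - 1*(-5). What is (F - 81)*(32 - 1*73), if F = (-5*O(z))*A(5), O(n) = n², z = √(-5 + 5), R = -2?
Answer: 3321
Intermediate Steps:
z = 0 (z = √0 = 0)
A(I) = 3 (A(I) = -2 - 1*(-5) = -2 + 5 = 3)
F = 0 (F = -5*0²*3 = -5*0*3 = 0*3 = 0)
(F - 81)*(32 - 1*73) = (0 - 81)*(32 - 1*73) = -81*(32 - 73) = -81*(-41) = 3321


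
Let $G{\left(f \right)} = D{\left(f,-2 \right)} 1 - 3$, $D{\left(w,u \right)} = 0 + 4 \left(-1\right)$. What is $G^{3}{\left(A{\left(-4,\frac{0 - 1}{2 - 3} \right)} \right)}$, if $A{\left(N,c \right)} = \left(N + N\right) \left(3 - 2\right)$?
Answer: $-343$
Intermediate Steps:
$A{\left(N,c \right)} = 2 N$ ($A{\left(N,c \right)} = 2 N 1 = 2 N$)
$D{\left(w,u \right)} = -4$ ($D{\left(w,u \right)} = 0 - 4 = -4$)
$G{\left(f \right)} = -7$ ($G{\left(f \right)} = \left(-4\right) 1 - 3 = -4 - 3 = -7$)
$G^{3}{\left(A{\left(-4,\frac{0 - 1}{2 - 3} \right)} \right)} = \left(-7\right)^{3} = -343$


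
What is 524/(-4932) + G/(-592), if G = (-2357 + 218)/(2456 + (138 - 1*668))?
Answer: -16303085/156206304 ≈ -0.10437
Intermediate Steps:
G = -713/642 (G = -2139/(2456 + (138 - 668)) = -2139/(2456 - 530) = -2139/1926 = -2139*1/1926 = -713/642 ≈ -1.1106)
524/(-4932) + G/(-592) = 524/(-4932) - 713/642/(-592) = 524*(-1/4932) - 713/642*(-1/592) = -131/1233 + 713/380064 = -16303085/156206304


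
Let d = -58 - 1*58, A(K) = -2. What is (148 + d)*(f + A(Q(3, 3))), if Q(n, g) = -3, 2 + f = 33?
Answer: 928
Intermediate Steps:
f = 31 (f = -2 + 33 = 31)
d = -116 (d = -58 - 58 = -116)
(148 + d)*(f + A(Q(3, 3))) = (148 - 116)*(31 - 2) = 32*29 = 928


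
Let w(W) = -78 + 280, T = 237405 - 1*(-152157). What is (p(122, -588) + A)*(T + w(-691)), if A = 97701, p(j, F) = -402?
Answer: 37923647436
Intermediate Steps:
T = 389562 (T = 237405 + 152157 = 389562)
w(W) = 202
(p(122, -588) + A)*(T + w(-691)) = (-402 + 97701)*(389562 + 202) = 97299*389764 = 37923647436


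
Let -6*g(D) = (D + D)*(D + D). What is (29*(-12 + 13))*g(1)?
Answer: -58/3 ≈ -19.333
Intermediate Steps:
g(D) = -2*D**2/3 (g(D) = -(D + D)*(D + D)/6 = -2*D*2*D/6 = -2*D**2/3)
(29*(-12 + 13))*g(1) = (29*(-12 + 13))*(-2/3*1**2) = (29*1)*(-2/3*1) = 29*(-2/3) = -58/3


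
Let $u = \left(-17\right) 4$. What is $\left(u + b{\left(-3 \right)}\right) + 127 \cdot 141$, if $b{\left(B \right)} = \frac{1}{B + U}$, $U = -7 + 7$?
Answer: $\frac{53516}{3} \approx 17839.0$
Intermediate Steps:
$u = -68$
$U = 0$
$b{\left(B \right)} = \frac{1}{B}$ ($b{\left(B \right)} = \frac{1}{B + 0} = \frac{1}{B}$)
$\left(u + b{\left(-3 \right)}\right) + 127 \cdot 141 = \left(-68 + \frac{1}{-3}\right) + 127 \cdot 141 = \left(-68 - \frac{1}{3}\right) + 17907 = - \frac{205}{3} + 17907 = \frac{53516}{3}$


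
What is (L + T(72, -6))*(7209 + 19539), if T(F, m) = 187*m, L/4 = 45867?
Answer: 4877390808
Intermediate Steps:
L = 183468 (L = 4*45867 = 183468)
(L + T(72, -6))*(7209 + 19539) = (183468 + 187*(-6))*(7209 + 19539) = (183468 - 1122)*26748 = 182346*26748 = 4877390808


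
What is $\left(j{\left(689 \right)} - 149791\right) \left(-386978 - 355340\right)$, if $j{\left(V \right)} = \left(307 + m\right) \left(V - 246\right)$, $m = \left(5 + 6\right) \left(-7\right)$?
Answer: $35557774518$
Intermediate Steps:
$m = -77$ ($m = 11 \left(-7\right) = -77$)
$j{\left(V \right)} = -56580 + 230 V$ ($j{\left(V \right)} = \left(307 - 77\right) \left(V - 246\right) = 230 \left(-246 + V\right) = -56580 + 230 V$)
$\left(j{\left(689 \right)} - 149791\right) \left(-386978 - 355340\right) = \left(\left(-56580 + 230 \cdot 689\right) - 149791\right) \left(-386978 - 355340\right) = \left(\left(-56580 + 158470\right) - 149791\right) \left(-742318\right) = \left(101890 - 149791\right) \left(-742318\right) = \left(-47901\right) \left(-742318\right) = 35557774518$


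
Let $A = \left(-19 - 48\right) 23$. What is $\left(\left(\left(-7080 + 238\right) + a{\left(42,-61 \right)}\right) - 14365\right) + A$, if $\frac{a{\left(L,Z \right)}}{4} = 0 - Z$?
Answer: $-22504$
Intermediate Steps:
$A = -1541$ ($A = \left(-67\right) 23 = -1541$)
$a{\left(L,Z \right)} = - 4 Z$ ($a{\left(L,Z \right)} = 4 \left(0 - Z\right) = 4 \left(- Z\right) = - 4 Z$)
$\left(\left(\left(-7080 + 238\right) + a{\left(42,-61 \right)}\right) - 14365\right) + A = \left(\left(\left(-7080 + 238\right) - -244\right) - 14365\right) - 1541 = \left(\left(-6842 + 244\right) - 14365\right) - 1541 = \left(-6598 - 14365\right) - 1541 = -20963 - 1541 = -22504$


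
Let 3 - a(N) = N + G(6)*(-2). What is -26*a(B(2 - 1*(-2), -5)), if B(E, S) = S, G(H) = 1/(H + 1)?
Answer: -1508/7 ≈ -215.43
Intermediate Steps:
G(H) = 1/(1 + H)
a(N) = 23/7 - N (a(N) = 3 - (N - 2/(1 + 6)) = 3 - (N - 2/7) = 3 - (-2/7 + N) = 3 + (2/7 - N) = 23/7 - N)
-26*a(B(2 - 1*(-2), -5)) = -26*(23/7 - 1*(-5)) = -26*(23/7 + 5) = -26*58/7 = -1508/7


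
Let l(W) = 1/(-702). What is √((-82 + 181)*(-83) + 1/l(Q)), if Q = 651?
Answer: 3*I*√991 ≈ 94.44*I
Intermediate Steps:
l(W) = -1/702
√((-82 + 181)*(-83) + 1/l(Q)) = √((-82 + 181)*(-83) + 1/(-1/702)) = √(99*(-83) - 702) = √(-8217 - 702) = √(-8919) = 3*I*√991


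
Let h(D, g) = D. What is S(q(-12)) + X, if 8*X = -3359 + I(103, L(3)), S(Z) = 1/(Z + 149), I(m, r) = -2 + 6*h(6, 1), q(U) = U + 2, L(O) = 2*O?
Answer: -462167/1112 ≈ -415.62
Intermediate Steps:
q(U) = 2 + U
I(m, r) = 34 (I(m, r) = -2 + 6*6 = -2 + 36 = 34)
S(Z) = 1/(149 + Z)
X = -3325/8 (X = (-3359 + 34)/8 = (1/8)*(-3325) = -3325/8 ≈ -415.63)
S(q(-12)) + X = 1/(149 + (2 - 12)) - 3325/8 = 1/(149 - 10) - 3325/8 = 1/139 - 3325/8 = -462167/1112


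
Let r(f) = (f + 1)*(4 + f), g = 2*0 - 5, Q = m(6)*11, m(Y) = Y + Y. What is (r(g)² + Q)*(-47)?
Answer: -6956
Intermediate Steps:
m(Y) = 2*Y
Q = 132 (Q = (2*6)*11 = 12*11 = 132)
g = -5 (g = 0 - 5 = -5)
r(f) = (1 + f)*(4 + f)
(r(g)² + Q)*(-47) = ((4 + (-5)² + 5*(-5))² + 132)*(-47) = ((4 + 25 - 25)² + 132)*(-47) = (4² + 132)*(-47) = (16 + 132)*(-47) = 148*(-47) = -6956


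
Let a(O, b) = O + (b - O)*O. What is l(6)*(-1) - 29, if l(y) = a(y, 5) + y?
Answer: -35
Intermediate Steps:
a(O, b) = O + O*(b - O)
l(y) = y + y*(6 - y) (l(y) = y*(1 + 5 - y) + y = y*(6 - y) + y = y + y*(6 - y))
l(6)*(-1) - 29 = (6*(7 - 1*6))*(-1) - 29 = (6*(7 - 6))*(-1) - 29 = (6*1)*(-1) - 29 = 6*(-1) - 29 = -6 - 29 = -35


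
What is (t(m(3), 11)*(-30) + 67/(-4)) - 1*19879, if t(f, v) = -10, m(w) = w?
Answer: -78383/4 ≈ -19596.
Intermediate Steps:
(t(m(3), 11)*(-30) + 67/(-4)) - 1*19879 = (-10*(-30) + 67/(-4)) - 1*19879 = (300 + 67*(-1/4)) - 19879 = (300 - 67/4) - 19879 = 1133/4 - 19879 = -78383/4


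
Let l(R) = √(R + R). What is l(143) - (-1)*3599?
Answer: 3599 + √286 ≈ 3615.9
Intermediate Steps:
l(R) = √2*√R (l(R) = √(2*R) = √2*√R)
l(143) - (-1)*3599 = √2*√143 - (-1)*3599 = √286 - 1*(-3599) = √286 + 3599 = 3599 + √286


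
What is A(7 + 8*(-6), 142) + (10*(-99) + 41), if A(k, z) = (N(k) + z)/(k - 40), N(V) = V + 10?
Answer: -25660/27 ≈ -950.37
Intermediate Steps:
N(V) = 10 + V
A(k, z) = (10 + k + z)/(-40 + k) (A(k, z) = ((10 + k) + z)/(k - 40) = (10 + k + z)/(-40 + k))
A(7 + 8*(-6), 142) + (10*(-99) + 41) = (10 + (7 + 8*(-6)) + 142)/(-40 + (7 + 8*(-6))) + (10*(-99) + 41) = (10 + (7 - 48) + 142)/(-40 + (7 - 48)) + (-990 + 41) = (10 - 41 + 142)/(-40 - 41) - 949 = 111/(-81) - 949 = -1/81*111 - 949 = -37/27 - 949 = -25660/27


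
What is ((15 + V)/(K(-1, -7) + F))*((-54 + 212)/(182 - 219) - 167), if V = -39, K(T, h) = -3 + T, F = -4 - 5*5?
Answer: -50696/407 ≈ -124.56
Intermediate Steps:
F = -29 (F = -4 - 25 = -29)
((15 + V)/(K(-1, -7) + F))*((-54 + 212)/(182 - 219) - 167) = ((15 - 39)/((-3 - 1) - 29))*((-54 + 212)/(182 - 219) - 167) = (-24/(-4 - 29))*(158/(-37) - 167) = (-24/(-33))*(158*(-1/37) - 167) = (-24*(-1/33))*(-158/37 - 167) = (8/11)*(-6337/37) = -50696/407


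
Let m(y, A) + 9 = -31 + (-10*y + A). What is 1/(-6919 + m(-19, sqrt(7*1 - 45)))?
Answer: -6769/45819399 - I*sqrt(38)/45819399 ≈ -0.00014773 - 1.3454e-7*I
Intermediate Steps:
m(y, A) = -40 + A - 10*y (m(y, A) = -9 + (-31 + (-10*y + A)) = -9 + (-31 + (A - 10*y)) = -9 + (-31 + A - 10*y) = -40 + A - 10*y)
1/(-6919 + m(-19, sqrt(7*1 - 45))) = 1/(-6919 + (-40 + sqrt(7*1 - 45) - 10*(-19))) = 1/(-6919 + (-40 + sqrt(7 - 45) + 190)) = 1/(-6919 + (-40 + sqrt(-38) + 190)) = 1/(-6919 + (-40 + I*sqrt(38) + 190)) = 1/(-6919 + (150 + I*sqrt(38))) = 1/(-6769 + I*sqrt(38))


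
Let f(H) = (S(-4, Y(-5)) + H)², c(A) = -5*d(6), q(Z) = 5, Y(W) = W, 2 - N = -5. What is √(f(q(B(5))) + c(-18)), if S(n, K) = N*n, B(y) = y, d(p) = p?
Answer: √499 ≈ 22.338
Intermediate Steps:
N = 7 (N = 2 - 1*(-5) = 2 + 5 = 7)
S(n, K) = 7*n
c(A) = -30 (c(A) = -5*6 = -30)
f(H) = (-28 + H)² (f(H) = (7*(-4) + H)² = (-28 + H)²)
√(f(q(B(5))) + c(-18)) = √((-28 + 5)² - 30) = √((-23)² - 30) = √(529 - 30) = √499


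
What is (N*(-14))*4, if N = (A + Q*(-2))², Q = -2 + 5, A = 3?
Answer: -504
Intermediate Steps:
Q = 3
N = 9 (N = (3 + 3*(-2))² = (3 - 6)² = (-3)² = 9)
(N*(-14))*4 = (9*(-14))*4 = -126*4 = -504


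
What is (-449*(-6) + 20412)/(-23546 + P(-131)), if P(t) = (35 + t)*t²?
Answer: -11553/835501 ≈ -0.013828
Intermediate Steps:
P(t) = t²*(35 + t)
(-449*(-6) + 20412)/(-23546 + P(-131)) = (-449*(-6) + 20412)/(-23546 + (-131)²*(35 - 131)) = (2694 + 20412)/(-23546 + 17161*(-96)) = 23106/(-23546 - 1647456) = 23106/(-1671002) = 23106*(-1/1671002) = -11553/835501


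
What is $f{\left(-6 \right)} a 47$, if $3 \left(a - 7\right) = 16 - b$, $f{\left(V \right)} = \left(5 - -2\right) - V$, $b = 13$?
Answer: $4888$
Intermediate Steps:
$f{\left(V \right)} = 7 - V$ ($f{\left(V \right)} = \left(5 + 2\right) - V = 7 - V$)
$a = 8$ ($a = 7 + \frac{16 - 13}{3} = 7 + \frac{1}{3} \cdot 3 = 7 + 1 = 8$)
$f{\left(-6 \right)} a 47 = \left(7 - -6\right) 8 \cdot 47 = \left(7 + 6\right) 8 \cdot 47 = 13 \cdot 8 \cdot 47 = 104 \cdot 47 = 4888$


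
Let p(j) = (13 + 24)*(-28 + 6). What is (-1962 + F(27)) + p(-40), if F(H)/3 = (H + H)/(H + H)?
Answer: -2773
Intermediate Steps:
F(H) = 3 (F(H) = 3*((H + H)/(H + H)) = 3*((2*H)/((2*H))) = 3*((2*H)*(1/(2*H))) = 3*1 = 3)
p(j) = -814 (p(j) = 37*(-22) = -814)
(-1962 + F(27)) + p(-40) = (-1962 + 3) - 814 = -1959 - 814 = -2773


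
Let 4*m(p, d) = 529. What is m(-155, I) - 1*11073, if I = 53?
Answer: -43763/4 ≈ -10941.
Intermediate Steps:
m(p, d) = 529/4 (m(p, d) = (¼)*529 = 529/4)
m(-155, I) - 1*11073 = 529/4 - 1*11073 = 529/4 - 11073 = -43763/4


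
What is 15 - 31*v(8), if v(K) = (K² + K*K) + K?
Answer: -4201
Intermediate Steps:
v(K) = K + 2*K² (v(K) = (K² + K²) + K = 2*K² + K = K + 2*K²)
15 - 31*v(8) = 15 - 248*(1 + 2*8) = 15 - 248*(1 + 16) = 15 - 248*17 = 15 - 31*136 = 15 - 4216 = -4201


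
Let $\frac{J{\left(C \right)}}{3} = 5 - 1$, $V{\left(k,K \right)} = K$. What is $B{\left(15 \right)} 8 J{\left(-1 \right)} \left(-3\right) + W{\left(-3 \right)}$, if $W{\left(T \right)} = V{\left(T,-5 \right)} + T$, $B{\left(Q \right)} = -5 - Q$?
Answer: $5752$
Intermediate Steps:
$J{\left(C \right)} = 12$ ($J{\left(C \right)} = 3 \left(5 - 1\right) = 3 \cdot 4 = 12$)
$W{\left(T \right)} = -5 + T$
$B{\left(15 \right)} 8 J{\left(-1 \right)} \left(-3\right) + W{\left(-3 \right)} = \left(-5 - 15\right) 8 \cdot 12 \left(-3\right) - 8 = \left(-5 - 15\right) 96 \left(-3\right) - 8 = \left(-20\right) \left(-288\right) - 8 = 5760 - 8 = 5752$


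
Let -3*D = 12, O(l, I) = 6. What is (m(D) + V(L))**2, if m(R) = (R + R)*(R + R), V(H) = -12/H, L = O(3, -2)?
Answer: 3844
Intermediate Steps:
L = 6
D = -4 (D = -1/3*12 = -4)
m(R) = 4*R**2 (m(R) = (2*R)*(2*R) = 4*R**2)
(m(D) + V(L))**2 = (4*(-4)**2 - 12/6)**2 = (4*16 - 12*1/6)**2 = (64 - 2)**2 = 62**2 = 3844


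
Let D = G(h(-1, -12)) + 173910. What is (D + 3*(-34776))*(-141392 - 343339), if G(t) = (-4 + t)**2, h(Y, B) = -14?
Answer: -33885605286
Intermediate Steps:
D = 174234 (D = (-4 - 14)**2 + 173910 = (-18)**2 + 173910 = 324 + 173910 = 174234)
(D + 3*(-34776))*(-141392 - 343339) = (174234 + 3*(-34776))*(-141392 - 343339) = (174234 - 104328)*(-484731) = 69906*(-484731) = -33885605286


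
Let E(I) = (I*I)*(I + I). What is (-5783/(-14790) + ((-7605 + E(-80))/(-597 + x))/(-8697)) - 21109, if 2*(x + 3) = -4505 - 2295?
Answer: -72404673874093/3430096800 ≈ -21109.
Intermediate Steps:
E(I) = 2*I³ (E(I) = I²*(2*I) = 2*I³)
x = -3403 (x = -3 + (-4505 - 2295)/2 = -3 + (½)*(-6800) = -3 - 3400 = -3403)
(-5783/(-14790) + ((-7605 + E(-80))/(-597 + x))/(-8697)) - 21109 = (-5783/(-14790) + ((-7605 + 2*(-80)³)/(-597 - 3403))/(-8697)) - 21109 = (-5783*(-1/14790) + ((-7605 + 2*(-512000))/(-4000))*(-1/8697)) - 21109 = (5783/14790 + ((-7605 - 1024000)*(-1/4000))*(-1/8697)) - 21109 = (5783/14790 - 1031605*(-1/4000)*(-1/8697)) - 21109 = (5783/14790 + (206321/800)*(-1/8697)) - 21109 = (5783/14790 - 206321/6957600) - 21109 = 1239477107/3430096800 - 21109 = -72404673874093/3430096800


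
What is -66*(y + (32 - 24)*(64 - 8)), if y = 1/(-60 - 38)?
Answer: -1448799/49 ≈ -29567.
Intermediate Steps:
y = -1/98 (y = 1/(-98) = -1/98 ≈ -0.010204)
-66*(y + (32 - 24)*(64 - 8)) = -66*(-1/98 + (32 - 24)*(64 - 8)) = -66*(-1/98 + 8*56) = -66*(-1/98 + 448) = -66*43903/98 = -1448799/49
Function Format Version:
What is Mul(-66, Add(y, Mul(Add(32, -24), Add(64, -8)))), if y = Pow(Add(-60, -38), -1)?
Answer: Rational(-1448799, 49) ≈ -29567.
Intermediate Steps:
y = Rational(-1, 98) (y = Pow(-98, -1) = Rational(-1, 98) ≈ -0.010204)
Mul(-66, Add(y, Mul(Add(32, -24), Add(64, -8)))) = Mul(-66, Add(Rational(-1, 98), Mul(Add(32, -24), Add(64, -8)))) = Mul(-66, Add(Rational(-1, 98), Mul(8, 56))) = Mul(-66, Add(Rational(-1, 98), 448)) = Mul(-66, Rational(43903, 98)) = Rational(-1448799, 49)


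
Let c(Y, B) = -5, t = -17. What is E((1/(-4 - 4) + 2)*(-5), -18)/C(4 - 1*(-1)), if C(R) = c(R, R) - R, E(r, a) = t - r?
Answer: 61/80 ≈ 0.76250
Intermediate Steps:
E(r, a) = -17 - r
C(R) = -5 - R
E((1/(-4 - 4) + 2)*(-5), -18)/C(4 - 1*(-1)) = (-17 - (1/(-4 - 4) + 2)*(-5))/(-5 - (4 - 1*(-1))) = (-17 - (1/(-8) + 2)*(-5))/(-5 - (4 + 1)) = (-17 - (-⅛ + 2)*(-5))/(-5 - 1*5) = (-17 - 15*(-5)/8)/(-5 - 5) = (-17 - 1*(-75/8))/(-10) = (-17 + 75/8)*(-⅒) = -61/8*(-⅒) = 61/80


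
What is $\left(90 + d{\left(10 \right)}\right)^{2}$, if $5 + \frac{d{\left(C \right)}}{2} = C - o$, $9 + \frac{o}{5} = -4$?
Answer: $52900$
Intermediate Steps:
$o = -65$ ($o = -45 + 5 \left(-4\right) = -45 - 20 = -65$)
$d{\left(C \right)} = 120 + 2 C$ ($d{\left(C \right)} = -10 + 2 \left(C - -65\right) = -10 + 2 \left(C + 65\right) = -10 + 2 \left(65 + C\right) = -10 + \left(130 + 2 C\right) = 120 + 2 C$)
$\left(90 + d{\left(10 \right)}\right)^{2} = \left(90 + \left(120 + 2 \cdot 10\right)\right)^{2} = \left(90 + \left(120 + 20\right)\right)^{2} = \left(90 + 140\right)^{2} = 230^{2} = 52900$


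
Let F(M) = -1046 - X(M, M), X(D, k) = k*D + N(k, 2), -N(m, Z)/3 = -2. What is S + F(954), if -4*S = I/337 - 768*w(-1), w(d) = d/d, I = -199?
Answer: -1227995449/1348 ≈ -9.1098e+5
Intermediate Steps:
N(m, Z) = 6 (N(m, Z) = -3*(-2) = 6)
w(d) = 1
X(D, k) = 6 + D*k (X(D, k) = k*D + 6 = D*k + 6 = 6 + D*k)
S = 259015/1348 (S = -(-199/337 - 768*1)/4 = -(-199*1/337 - 768)/4 = -(-199/337 - 768)/4 = -¼*(-259015/337) = 259015/1348 ≈ 192.15)
F(M) = -1052 - M² (F(M) = -1046 - (6 + M*M) = -1046 - (6 + M²) = -1046 + (-6 - M²) = -1052 - M²)
S + F(954) = 259015/1348 + (-1052 - 1*954²) = 259015/1348 + (-1052 - 1*910116) = 259015/1348 + (-1052 - 910116) = 259015/1348 - 911168 = -1227995449/1348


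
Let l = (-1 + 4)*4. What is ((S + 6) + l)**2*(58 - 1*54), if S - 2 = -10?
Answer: 400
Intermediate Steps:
S = -8 (S = 2 - 10 = -8)
l = 12 (l = 3*4 = 12)
((S + 6) + l)**2*(58 - 1*54) = ((-8 + 6) + 12)**2*(58 - 1*54) = (-2 + 12)**2*(58 - 54) = 10**2*4 = 100*4 = 400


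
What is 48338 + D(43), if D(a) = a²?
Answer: 50187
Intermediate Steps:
48338 + D(43) = 48338 + 43² = 48338 + 1849 = 50187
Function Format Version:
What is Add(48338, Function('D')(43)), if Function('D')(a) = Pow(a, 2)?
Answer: 50187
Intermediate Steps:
Add(48338, Function('D')(43)) = Add(48338, Pow(43, 2)) = Add(48338, 1849) = 50187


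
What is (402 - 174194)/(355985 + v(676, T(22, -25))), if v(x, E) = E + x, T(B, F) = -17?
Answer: -43448/89161 ≈ -0.48730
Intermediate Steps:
(402 - 174194)/(355985 + v(676, T(22, -25))) = (402 - 174194)/(355985 + (-17 + 676)) = -173792/(355985 + 659) = -173792/356644 = -173792*1/356644 = -43448/89161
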